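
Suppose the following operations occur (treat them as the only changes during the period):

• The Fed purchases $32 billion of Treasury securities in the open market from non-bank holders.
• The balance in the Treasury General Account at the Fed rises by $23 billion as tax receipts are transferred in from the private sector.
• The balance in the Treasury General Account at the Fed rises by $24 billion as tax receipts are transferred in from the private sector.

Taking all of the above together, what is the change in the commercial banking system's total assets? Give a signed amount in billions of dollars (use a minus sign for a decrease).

Asset purchase (from non-banks) $32 billion: bank balance sheets expand → +$32B.
Government account inflow $23 billion: bank balance sheets shrink → −$23B.
Government account inflow $24 billion: bank balance sheets shrink → −$24B.
Net: 32 − 23 − 24 = -$15 billion.

-$15 billion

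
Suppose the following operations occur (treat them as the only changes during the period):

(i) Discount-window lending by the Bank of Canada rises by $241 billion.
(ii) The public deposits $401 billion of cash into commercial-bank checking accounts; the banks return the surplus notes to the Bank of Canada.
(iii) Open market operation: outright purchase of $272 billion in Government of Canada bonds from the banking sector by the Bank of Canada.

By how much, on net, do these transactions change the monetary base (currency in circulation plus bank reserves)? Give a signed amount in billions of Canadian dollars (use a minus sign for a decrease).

+$513 billion

Discount-window loan $241 billion: Bank of Canada balance sheet expands → +$241B.
Currency deposit $401 billion: just a shift between currency and reserves — both are base money → 0.
OMO purchase (from banks) $272 billion: Bank of Canada balance sheet expands → +$272B.
Net: 241 + 0 + 272 = +$513 billion.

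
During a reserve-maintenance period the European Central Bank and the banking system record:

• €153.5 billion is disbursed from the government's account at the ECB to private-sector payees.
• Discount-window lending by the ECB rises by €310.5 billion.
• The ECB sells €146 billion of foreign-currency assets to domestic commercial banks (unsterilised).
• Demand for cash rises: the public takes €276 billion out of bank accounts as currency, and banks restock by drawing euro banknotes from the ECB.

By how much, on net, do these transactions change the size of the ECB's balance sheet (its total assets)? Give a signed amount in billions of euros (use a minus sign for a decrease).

+€164.5 billion

ECB balance sheet:
  Assets:      Loans to banks +€310.5B, Foreign assets −€146B
  Liabilities: Bank reserves +€42B, Currency in circulation +€276B, Government deposits −€153.5B
Change in total ECB assets = +€164.5 billion.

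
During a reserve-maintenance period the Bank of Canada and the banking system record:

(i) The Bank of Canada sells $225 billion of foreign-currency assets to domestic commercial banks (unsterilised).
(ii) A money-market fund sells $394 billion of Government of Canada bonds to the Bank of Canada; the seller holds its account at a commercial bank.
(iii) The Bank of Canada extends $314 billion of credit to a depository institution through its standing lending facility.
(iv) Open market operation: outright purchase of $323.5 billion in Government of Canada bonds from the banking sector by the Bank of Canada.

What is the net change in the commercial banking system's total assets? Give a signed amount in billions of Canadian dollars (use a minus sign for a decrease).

Bank of Canada balance sheet:
  Assets:      Securities +$717.5B, Loans to banks +$314B, Foreign assets −$225B
  Liabilities: Bank reserves +$806.5B
Commercial banking system:
  Assets:      Reserves at CB +$806.5B, Securities −$323.5B, Foreign assets +$225B
  Liabilities: Checkable deposits +$394B, Borrowings from CB +$314B
Change in total bank assets = +$708 billion.

+$708 billion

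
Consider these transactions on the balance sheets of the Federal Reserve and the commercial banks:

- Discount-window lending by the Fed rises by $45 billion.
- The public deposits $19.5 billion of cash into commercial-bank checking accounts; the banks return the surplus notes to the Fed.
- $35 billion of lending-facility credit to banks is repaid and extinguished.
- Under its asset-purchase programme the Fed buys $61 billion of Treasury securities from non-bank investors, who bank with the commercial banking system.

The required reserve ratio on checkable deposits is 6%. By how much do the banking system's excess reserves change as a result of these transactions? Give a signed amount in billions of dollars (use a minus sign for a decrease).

Discount-window loan $45 billion: reserves +$45B, deposits 0.
Currency deposit $19.5 billion: reserves +$19.5B, deposits +$19.5B.
Discount-window repayment $35 billion: reserves −$35B, deposits 0.
Asset purchase (from non-banks) $61 billion: reserves +$61B, deposits +$61B.
Totals: Δreserves = +$90.5B, Δdeposits = +$80.5B.
Δrequired reserves = 6% × +$80.5B = +$4.83B.
Δexcess reserves = Δreserves − Δrequired = +$90.5B − (+$4.83B) = +$85.67 billion.

+$85.67 billion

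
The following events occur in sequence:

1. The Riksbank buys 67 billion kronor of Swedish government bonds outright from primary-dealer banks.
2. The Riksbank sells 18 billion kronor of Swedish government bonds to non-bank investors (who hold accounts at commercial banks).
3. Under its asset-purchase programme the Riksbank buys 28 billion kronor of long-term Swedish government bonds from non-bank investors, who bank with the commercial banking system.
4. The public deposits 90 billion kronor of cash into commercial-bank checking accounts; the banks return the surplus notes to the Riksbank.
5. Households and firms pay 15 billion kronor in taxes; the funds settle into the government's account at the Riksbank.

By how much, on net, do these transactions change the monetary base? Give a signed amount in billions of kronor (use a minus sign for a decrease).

Riksbank balance sheet:
  Assets:      Securities +77B
  Liabilities: Bank reserves +152B, Currency in circulation −90B, Government deposits +15B
Commercial banking system:
  Assets:      Reserves at CB +152B, Securities −67B
  Liabilities: Checkable deposits +85B
Monetary base = currency + reserves: −90B + (+152B) = +62 billion.

+62 billion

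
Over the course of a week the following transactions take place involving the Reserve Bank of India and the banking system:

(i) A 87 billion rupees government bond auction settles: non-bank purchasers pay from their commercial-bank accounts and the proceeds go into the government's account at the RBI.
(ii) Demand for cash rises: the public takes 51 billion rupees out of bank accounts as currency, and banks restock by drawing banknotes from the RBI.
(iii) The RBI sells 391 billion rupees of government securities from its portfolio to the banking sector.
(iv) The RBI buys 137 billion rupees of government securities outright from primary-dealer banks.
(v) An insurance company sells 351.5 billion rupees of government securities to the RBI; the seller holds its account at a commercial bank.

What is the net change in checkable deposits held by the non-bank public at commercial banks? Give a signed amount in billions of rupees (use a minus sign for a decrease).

+213.5 billion

Government account inflow 87 billion rupees: non-bank counterparties' bank balances fall → −87B.
Currency withdrawal 51 billion rupees: non-bank counterparties' bank balances fall → −51B.
OMO sale (to banks) 391 billion rupees: the counterparty is a bank, so public deposits are unchanged → 0.
OMO purchase (from banks) 137 billion rupees: the counterparty is a bank, so public deposits are unchanged → 0.
Asset purchase (from non-banks) 351.5 billion rupees: non-bank counterparties' bank balances rise → +351.5B.
Net: −87 − 51 + 0 + 0 + 351.5 = +213.5 billion.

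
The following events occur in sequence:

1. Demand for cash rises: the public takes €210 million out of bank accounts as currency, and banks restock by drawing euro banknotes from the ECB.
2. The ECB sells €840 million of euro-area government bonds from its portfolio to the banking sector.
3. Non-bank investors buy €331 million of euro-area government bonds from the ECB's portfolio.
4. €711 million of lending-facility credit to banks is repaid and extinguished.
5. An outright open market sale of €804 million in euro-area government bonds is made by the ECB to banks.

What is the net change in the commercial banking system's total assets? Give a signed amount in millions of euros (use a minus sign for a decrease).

-€1252 million

Currency withdrawal €210 million: bank balance sheets shrink → −€210M.
OMO sale (to banks) €840 million: just an asset swap on bank balance sheets → 0.
Asset sale (to non-banks) €331 million: bank balance sheets shrink → −€331M.
Discount-window repayment €711 million: bank balance sheets shrink → −€711M.
OMO sale (to banks) €804 million: just an asset swap on bank balance sheets → 0.
Net: −210 + 0 − 331 − 711 + 0 = -€1252 million.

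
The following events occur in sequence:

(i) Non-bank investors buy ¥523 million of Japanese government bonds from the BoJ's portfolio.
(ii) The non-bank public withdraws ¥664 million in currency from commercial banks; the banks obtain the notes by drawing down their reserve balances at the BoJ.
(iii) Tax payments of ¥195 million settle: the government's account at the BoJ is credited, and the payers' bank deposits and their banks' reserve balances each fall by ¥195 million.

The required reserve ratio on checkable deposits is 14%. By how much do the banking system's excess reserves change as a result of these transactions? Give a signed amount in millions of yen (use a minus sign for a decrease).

-¥1188.52 million

Asset sale (to non-banks) ¥523 million: reserves −¥523M, deposits −¥523M.
Currency withdrawal ¥664 million: reserves −¥664M, deposits −¥664M.
Government account inflow ¥195 million: reserves −¥195M, deposits −¥195M.
Totals: Δreserves = −¥1382M, Δdeposits = −¥1382M.
Δrequired reserves = 14% × −¥1382M = −¥193.48M.
Δexcess reserves = Δreserves − Δrequired = −¥1382M − (−¥193.48M) = -¥1188.52 million.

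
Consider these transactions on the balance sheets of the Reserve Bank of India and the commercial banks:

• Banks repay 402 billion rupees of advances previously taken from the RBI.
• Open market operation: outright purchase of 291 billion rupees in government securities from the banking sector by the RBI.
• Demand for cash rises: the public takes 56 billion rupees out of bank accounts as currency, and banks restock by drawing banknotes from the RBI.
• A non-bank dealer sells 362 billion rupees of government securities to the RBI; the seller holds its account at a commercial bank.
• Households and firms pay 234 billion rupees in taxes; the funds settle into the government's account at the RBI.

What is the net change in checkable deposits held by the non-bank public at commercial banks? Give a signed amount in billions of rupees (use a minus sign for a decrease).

Discount-window repayment 402 billion rupees: the counterparty is a bank, so public deposits are unchanged → 0.
OMO purchase (from banks) 291 billion rupees: the counterparty is a bank, so public deposits are unchanged → 0.
Currency withdrawal 56 billion rupees: non-bank counterparties' bank balances fall → −56B.
Asset purchase (from non-banks) 362 billion rupees: non-bank counterparties' bank balances rise → +362B.
Government account inflow 234 billion rupees: non-bank counterparties' bank balances fall → −234B.
Net: 0 + 0 − 56 + 362 − 234 = +72 billion.

+72 billion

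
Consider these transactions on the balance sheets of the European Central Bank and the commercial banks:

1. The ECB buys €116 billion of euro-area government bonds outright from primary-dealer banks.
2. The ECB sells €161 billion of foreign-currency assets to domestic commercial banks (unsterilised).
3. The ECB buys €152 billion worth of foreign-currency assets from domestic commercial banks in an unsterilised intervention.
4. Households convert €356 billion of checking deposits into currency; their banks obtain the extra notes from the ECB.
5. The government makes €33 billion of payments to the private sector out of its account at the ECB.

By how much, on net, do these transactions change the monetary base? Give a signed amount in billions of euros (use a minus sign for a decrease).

ECB balance sheet:
  Assets:      Securities +€116B, Foreign assets −€9B
  Liabilities: Bank reserves −€216B, Currency in circulation +€356B, Government deposits −€33B
Monetary base = currency + reserves: +€356B + (−€216B) = +€140 billion.

+€140 billion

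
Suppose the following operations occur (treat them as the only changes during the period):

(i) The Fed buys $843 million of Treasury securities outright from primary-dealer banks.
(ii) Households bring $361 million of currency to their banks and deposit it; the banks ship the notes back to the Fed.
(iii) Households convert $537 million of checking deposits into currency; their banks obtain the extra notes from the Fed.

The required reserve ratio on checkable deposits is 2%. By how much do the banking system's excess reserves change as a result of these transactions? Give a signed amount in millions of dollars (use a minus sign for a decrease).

+$670.52 million

OMO purchase (from banks) $843 million: reserves +$843M, deposits 0.
Currency deposit $361 million: reserves +$361M, deposits +$361M.
Currency withdrawal $537 million: reserves −$537M, deposits −$537M.
Totals: Δreserves = +$667M, Δdeposits = −$176M.
Δrequired reserves = 2% × −$176M = −$3.52M.
Δexcess reserves = Δreserves − Δrequired = +$667M − (−$3.52M) = +$670.52 million.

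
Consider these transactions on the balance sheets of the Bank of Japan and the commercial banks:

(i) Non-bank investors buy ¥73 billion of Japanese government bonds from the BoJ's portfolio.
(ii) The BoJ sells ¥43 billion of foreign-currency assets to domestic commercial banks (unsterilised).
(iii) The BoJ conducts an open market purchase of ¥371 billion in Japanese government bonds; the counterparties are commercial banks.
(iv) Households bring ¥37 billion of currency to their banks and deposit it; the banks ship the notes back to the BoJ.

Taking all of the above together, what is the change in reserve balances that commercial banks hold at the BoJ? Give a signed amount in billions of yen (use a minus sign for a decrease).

+¥292 billion

BoJ balance sheet:
  Assets:      Securities +¥298B, Foreign assets −¥43B
  Liabilities: Bank reserves +¥292B, Currency in circulation −¥37B
So the change in reserve balances that commercial banks hold at the BoJ is +¥292 billion.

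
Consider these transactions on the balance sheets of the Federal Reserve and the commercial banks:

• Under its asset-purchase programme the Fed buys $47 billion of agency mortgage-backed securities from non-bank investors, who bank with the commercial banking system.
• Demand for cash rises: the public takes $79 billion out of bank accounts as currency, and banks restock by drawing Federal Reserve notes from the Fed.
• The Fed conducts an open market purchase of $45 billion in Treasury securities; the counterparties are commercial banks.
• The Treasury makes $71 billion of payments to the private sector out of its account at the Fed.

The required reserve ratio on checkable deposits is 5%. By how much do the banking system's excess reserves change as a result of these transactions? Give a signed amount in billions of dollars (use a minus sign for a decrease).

+$82.05 billion

Asset purchase (from non-banks) $47 billion: reserves +$47B, deposits +$47B.
Currency withdrawal $79 billion: reserves −$79B, deposits −$79B.
OMO purchase (from banks) $45 billion: reserves +$45B, deposits 0.
Government spending $71 billion: reserves +$71B, deposits +$71B.
Totals: Δreserves = +$84B, Δdeposits = +$39B.
Δrequired reserves = 5% × +$39B = +$1.95B.
Δexcess reserves = Δreserves − Δrequired = +$84B − (+$1.95B) = +$82.05 billion.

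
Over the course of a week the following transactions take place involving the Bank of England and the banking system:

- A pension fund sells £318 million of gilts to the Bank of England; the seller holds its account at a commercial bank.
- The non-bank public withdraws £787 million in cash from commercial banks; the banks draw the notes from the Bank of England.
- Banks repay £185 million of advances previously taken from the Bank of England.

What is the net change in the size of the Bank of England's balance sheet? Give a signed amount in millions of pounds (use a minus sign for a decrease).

+£133 million

Bank of England balance sheet:
  Assets:      Securities +£318M, Loans to banks −£185M
  Liabilities: Bank reserves −£654M, Currency in circulation +£787M
Change in total Bank of England assets = +£133 million.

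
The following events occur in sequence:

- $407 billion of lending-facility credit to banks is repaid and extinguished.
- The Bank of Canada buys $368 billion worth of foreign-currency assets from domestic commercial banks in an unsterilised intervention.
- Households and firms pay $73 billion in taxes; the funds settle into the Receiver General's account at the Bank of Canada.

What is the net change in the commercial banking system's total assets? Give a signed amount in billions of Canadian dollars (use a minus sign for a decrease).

Bank of Canada balance sheet:
  Assets:      Loans to banks −$407B, Foreign assets +$368B
  Liabilities: Bank reserves −$112B, Government deposits +$73B
Commercial banking system:
  Assets:      Reserves at CB −$112B, Foreign assets −$368B
  Liabilities: Checkable deposits −$73B, Borrowings from CB −$407B
Change in total bank assets = -$480 billion.

-$480 billion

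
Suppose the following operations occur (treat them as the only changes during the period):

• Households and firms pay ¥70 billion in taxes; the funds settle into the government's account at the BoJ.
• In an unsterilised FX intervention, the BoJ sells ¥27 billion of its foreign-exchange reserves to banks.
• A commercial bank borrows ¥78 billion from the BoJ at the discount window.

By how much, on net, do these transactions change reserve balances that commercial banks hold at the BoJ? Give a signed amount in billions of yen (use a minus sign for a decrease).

Government account inflow ¥70 billion: funds move from bank reserves into the government account → −¥70B.
FX sale ¥27 billion: the buying banks pay out of their reserve balances → −¥27B.
Discount-window loan ¥78 billion: the loan is credited to the bank's reserve account → +¥78B.
Net: −70 − 27 + 78 = -¥19 billion.

-¥19 billion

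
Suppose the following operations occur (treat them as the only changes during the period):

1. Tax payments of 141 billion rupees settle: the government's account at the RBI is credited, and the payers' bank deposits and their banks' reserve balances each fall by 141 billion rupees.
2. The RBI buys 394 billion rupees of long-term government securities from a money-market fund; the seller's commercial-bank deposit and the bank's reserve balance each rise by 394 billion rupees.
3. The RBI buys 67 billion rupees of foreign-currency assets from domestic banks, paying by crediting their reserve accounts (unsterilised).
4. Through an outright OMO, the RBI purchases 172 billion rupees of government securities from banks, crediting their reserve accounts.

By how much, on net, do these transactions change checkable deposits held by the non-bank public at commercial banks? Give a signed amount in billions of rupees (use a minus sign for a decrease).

Government account inflow 141 billion rupees: non-bank counterparties' bank balances fall → −141B.
Asset purchase (from non-banks) 394 billion rupees: non-bank counterparties' bank balances rise → +394B.
FX purchase 67 billion rupees: the counterparty is a bank, so public deposits are unchanged → 0.
OMO purchase (from banks) 172 billion rupees: the counterparty is a bank, so public deposits are unchanged → 0.
Net: −141 + 394 + 0 + 0 = +253 billion.

+253 billion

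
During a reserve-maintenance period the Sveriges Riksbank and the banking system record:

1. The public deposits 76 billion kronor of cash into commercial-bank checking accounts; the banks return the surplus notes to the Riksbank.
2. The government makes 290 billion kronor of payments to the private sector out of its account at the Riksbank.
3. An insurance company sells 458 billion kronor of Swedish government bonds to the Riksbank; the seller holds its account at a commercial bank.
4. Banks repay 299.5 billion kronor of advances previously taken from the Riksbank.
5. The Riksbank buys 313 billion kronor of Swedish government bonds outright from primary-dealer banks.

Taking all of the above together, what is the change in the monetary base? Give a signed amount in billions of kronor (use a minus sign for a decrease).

+761.5 billion

Riksbank balance sheet:
  Assets:      Securities +771B, Loans to banks −299.5B
  Liabilities: Bank reserves +837.5B, Currency in circulation −76B, Government deposits −290B
Monetary base = currency + reserves: −76B + (+837.5B) = +761.5 billion.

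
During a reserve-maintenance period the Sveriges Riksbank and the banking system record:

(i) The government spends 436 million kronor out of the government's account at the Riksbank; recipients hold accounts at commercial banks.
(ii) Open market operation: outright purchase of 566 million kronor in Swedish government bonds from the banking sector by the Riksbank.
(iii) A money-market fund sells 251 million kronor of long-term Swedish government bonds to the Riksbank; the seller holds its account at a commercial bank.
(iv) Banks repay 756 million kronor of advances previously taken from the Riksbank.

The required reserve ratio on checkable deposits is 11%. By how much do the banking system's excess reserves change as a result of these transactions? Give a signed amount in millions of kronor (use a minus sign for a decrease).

Government spending 436 million kronor: reserves +436M, deposits +436M.
OMO purchase (from banks) 566 million kronor: reserves +566M, deposits 0.
Asset purchase (from non-banks) 251 million kronor: reserves +251M, deposits +251M.
Discount-window repayment 756 million kronor: reserves −756M, deposits 0.
Totals: Δreserves = +497M, Δdeposits = +687M.
Δrequired reserves = 11% × +687M = +75.57M.
Δexcess reserves = Δreserves − Δrequired = +497M − (+75.57M) = +421.43 million.

+421.43 million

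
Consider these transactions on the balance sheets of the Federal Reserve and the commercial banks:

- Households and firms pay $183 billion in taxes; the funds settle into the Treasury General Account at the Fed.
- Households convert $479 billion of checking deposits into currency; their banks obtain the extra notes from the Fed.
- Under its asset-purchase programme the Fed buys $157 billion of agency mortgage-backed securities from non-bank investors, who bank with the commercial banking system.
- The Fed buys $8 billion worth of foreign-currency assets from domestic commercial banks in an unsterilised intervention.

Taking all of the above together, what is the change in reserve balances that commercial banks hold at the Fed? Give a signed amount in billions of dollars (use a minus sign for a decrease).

-$497 billion

Fed balance sheet:
  Assets:      Securities +$157B, Foreign assets +$8B
  Liabilities: Bank reserves −$497B, Currency in circulation +$479B, Government deposits +$183B
So the change in reserve balances that commercial banks hold at the Fed is -$497 billion.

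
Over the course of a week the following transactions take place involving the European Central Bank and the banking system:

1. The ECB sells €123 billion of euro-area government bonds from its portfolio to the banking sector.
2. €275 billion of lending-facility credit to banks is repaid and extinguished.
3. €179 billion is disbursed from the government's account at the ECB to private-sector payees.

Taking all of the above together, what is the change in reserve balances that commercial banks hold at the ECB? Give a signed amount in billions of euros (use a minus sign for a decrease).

ECB balance sheet:
  Assets:      Securities −€123B, Loans to banks −€275B
  Liabilities: Bank reserves −€219B, Government deposits −€179B
Commercial banking system:
  Assets:      Reserves at CB −€219B, Securities +€123B
  Liabilities: Checkable deposits +€179B, Borrowings from CB −€275B
So the change in reserve balances that commercial banks hold at the ECB is -€219 billion.

-€219 billion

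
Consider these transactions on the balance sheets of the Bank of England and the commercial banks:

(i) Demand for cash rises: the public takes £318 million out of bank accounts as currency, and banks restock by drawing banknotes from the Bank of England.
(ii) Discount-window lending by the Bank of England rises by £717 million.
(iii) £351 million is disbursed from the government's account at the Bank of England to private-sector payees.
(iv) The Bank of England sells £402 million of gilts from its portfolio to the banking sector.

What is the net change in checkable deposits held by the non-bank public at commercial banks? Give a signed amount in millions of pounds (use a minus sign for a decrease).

+£33 million

Currency withdrawal £318 million: non-bank counterparties' bank balances fall → −£318M.
Discount-window loan £717 million: the counterparty is a bank, so public deposits are unchanged → 0.
Government spending £351 million: non-bank counterparties' bank balances rise → +£351M.
OMO sale (to banks) £402 million: the counterparty is a bank, so public deposits are unchanged → 0.
Net: −318 + 0 + 351 + 0 = +£33 million.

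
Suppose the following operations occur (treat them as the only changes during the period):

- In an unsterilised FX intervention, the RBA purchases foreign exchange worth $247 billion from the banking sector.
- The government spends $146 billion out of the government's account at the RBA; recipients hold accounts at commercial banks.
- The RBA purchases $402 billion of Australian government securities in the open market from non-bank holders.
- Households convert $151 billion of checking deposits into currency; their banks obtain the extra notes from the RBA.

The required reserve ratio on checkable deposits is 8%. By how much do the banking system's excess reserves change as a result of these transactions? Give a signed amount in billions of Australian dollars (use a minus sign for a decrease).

+$612.24 billion

FX purchase $247 billion: reserves +$247B, deposits 0.
Government spending $146 billion: reserves +$146B, deposits +$146B.
Asset purchase (from non-banks) $402 billion: reserves +$402B, deposits +$402B.
Currency withdrawal $151 billion: reserves −$151B, deposits −$151B.
Totals: Δreserves = +$644B, Δdeposits = +$397B.
Δrequired reserves = 8% × +$397B = +$31.76B.
Δexcess reserves = Δreserves − Δrequired = +$644B − (+$31.76B) = +$612.24 billion.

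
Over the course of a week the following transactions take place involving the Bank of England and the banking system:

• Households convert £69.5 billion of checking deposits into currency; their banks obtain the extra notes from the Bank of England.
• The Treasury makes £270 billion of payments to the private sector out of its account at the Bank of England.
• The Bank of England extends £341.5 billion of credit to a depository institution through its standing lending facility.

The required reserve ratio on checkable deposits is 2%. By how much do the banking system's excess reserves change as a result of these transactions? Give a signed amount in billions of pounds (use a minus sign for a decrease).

+£537.99 billion

Currency withdrawal £69.5 billion: reserves −£69.5B, deposits −£69.5B.
Government spending £270 billion: reserves +£270B, deposits +£270B.
Discount-window loan £341.5 billion: reserves +£341.5B, deposits 0.
Totals: Δreserves = +£542B, Δdeposits = +£200.5B.
Δrequired reserves = 2% × +£200.5B = +£4.01B.
Δexcess reserves = Δreserves − Δrequired = +£542B − (+£4.01B) = +£537.99 billion.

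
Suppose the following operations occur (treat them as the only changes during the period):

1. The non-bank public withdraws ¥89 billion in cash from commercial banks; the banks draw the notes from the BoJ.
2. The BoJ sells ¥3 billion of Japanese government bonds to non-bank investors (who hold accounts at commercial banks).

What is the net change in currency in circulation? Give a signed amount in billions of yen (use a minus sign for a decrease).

+¥89 billion

Currency withdrawal ¥89 billion: notes leave the central bank → +¥89B.
Asset sale (to non-banks) ¥3 billion: no currency enters or leaves circulation → 0.
Net: 89 + 0 = +¥89 billion.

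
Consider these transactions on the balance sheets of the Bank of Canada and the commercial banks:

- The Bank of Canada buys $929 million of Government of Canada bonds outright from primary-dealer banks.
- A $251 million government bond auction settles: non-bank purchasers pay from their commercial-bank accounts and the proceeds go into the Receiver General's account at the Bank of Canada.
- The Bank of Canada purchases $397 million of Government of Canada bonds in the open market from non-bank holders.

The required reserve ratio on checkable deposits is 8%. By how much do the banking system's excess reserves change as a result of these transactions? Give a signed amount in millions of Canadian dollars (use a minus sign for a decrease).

OMO purchase (from banks) $929 million: reserves +$929M, deposits 0.
Government account inflow $251 million: reserves −$251M, deposits −$251M.
Asset purchase (from non-banks) $397 million: reserves +$397M, deposits +$397M.
Totals: Δreserves = +$1075M, Δdeposits = +$146M.
Δrequired reserves = 8% × +$146M = +$11.68M.
Δexcess reserves = Δreserves − Δrequired = +$1075M − (+$11.68M) = +$1063.32 million.

+$1063.32 million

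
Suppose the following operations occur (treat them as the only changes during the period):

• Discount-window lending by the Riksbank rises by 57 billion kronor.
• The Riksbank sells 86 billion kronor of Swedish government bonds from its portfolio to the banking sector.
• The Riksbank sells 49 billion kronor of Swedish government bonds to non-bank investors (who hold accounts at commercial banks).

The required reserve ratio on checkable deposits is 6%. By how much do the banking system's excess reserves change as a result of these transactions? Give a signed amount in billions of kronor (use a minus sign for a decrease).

Discount-window loan 57 billion kronor: reserves +57B, deposits 0.
OMO sale (to banks) 86 billion kronor: reserves −86B, deposits 0.
Asset sale (to non-banks) 49 billion kronor: reserves −49B, deposits −49B.
Totals: Δreserves = −78B, Δdeposits = −49B.
Δrequired reserves = 6% × −49B = −2.94B.
Δexcess reserves = Δreserves − Δrequired = −78B − (−2.94B) = -75.06 billion.

-75.06 billion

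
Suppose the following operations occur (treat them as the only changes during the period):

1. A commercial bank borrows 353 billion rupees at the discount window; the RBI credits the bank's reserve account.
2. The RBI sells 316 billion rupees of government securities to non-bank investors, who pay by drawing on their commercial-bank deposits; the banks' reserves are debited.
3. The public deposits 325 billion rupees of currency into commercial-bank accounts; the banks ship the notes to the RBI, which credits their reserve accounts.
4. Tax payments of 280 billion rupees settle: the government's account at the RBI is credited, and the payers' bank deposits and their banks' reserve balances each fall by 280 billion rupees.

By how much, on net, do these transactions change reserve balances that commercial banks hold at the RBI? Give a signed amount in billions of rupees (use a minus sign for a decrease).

RBI balance sheet:
  Assets:      Securities −316B, Loans to banks +353B
  Liabilities: Bank reserves +82B, Currency in circulation −325B, Government deposits +280B
So the change in reserve balances that commercial banks hold at the RBI is +82 billion.

+82 billion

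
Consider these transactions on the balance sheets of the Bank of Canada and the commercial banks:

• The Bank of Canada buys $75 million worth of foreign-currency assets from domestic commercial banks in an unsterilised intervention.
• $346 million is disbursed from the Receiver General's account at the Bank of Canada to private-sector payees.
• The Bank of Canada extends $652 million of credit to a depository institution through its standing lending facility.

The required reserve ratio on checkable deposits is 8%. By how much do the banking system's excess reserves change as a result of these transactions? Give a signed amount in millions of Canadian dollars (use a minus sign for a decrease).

+$1045.32 million

FX purchase $75 million: reserves +$75M, deposits 0.
Government spending $346 million: reserves +$346M, deposits +$346M.
Discount-window loan $652 million: reserves +$652M, deposits 0.
Totals: Δreserves = +$1073M, Δdeposits = +$346M.
Δrequired reserves = 8% × +$346M = +$27.68M.
Δexcess reserves = Δreserves − Δrequired = +$1073M − (+$27.68M) = +$1045.32 million.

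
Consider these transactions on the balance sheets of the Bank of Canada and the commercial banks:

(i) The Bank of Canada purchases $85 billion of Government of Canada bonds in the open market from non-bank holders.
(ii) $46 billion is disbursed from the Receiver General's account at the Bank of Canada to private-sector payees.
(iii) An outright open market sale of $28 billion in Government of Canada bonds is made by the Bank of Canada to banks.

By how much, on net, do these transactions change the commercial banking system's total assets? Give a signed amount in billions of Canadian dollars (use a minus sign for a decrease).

+$131 billion

Bank of Canada balance sheet:
  Assets:      Securities +$57B
  Liabilities: Bank reserves +$103B, Government deposits −$46B
Commercial banking system:
  Assets:      Reserves at CB +$103B, Securities +$28B
  Liabilities: Checkable deposits +$131B
Change in total bank assets = +$131 billion.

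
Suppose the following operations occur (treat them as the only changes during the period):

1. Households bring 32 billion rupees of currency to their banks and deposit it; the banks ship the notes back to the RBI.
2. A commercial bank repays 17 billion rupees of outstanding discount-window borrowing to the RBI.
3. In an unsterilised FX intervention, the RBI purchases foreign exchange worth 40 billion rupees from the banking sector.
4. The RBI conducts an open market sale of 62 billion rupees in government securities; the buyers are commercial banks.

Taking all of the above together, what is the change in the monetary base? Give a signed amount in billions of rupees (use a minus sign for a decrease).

RBI balance sheet:
  Assets:      Securities −62B, Loans to banks −17B, Foreign assets +40B
  Liabilities: Bank reserves −7B, Currency in circulation −32B
Commercial banking system:
  Assets:      Reserves at CB −7B, Securities +62B, Foreign assets −40B
  Liabilities: Checkable deposits +32B, Borrowings from CB −17B
Monetary base = currency + reserves: −32B + (−7B) = -39 billion.

-39 billion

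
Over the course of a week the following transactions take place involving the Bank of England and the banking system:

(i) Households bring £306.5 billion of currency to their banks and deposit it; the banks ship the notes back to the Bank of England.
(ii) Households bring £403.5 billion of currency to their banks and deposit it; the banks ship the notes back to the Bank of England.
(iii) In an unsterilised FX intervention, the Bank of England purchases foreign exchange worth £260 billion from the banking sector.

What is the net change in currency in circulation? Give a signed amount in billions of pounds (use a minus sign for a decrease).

Currency deposit £306.5 billion: notes return to the central bank → −£306.5B.
Currency deposit £403.5 billion: notes return to the central bank → −£403.5B.
FX purchase £260 billion: no currency enters or leaves circulation → 0.
Net: −306.5 − 403.5 + 0 = -£710 billion.

-£710 billion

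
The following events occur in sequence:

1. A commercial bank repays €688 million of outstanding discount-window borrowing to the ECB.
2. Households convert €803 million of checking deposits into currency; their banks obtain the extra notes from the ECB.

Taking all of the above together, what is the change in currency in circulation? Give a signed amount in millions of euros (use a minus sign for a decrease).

Discount-window repayment €688 million: no currency enters or leaves circulation → 0.
Currency withdrawal €803 million: notes leave the central bank → +€803M.
Net: 0 + 803 = +€803 million.

+€803 million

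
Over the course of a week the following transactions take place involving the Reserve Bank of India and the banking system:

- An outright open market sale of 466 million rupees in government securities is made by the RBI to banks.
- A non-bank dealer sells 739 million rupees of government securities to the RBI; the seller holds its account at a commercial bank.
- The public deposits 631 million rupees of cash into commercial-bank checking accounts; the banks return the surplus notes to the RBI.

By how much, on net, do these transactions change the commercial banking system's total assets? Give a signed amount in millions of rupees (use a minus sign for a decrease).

+1370 million

RBI balance sheet:
  Assets:      Securities +273M
  Liabilities: Bank reserves +904M, Currency in circulation −631M
Commercial banking system:
  Assets:      Reserves at CB +904M, Securities +466M
  Liabilities: Checkable deposits +1370M
Change in total bank assets = +1370 million.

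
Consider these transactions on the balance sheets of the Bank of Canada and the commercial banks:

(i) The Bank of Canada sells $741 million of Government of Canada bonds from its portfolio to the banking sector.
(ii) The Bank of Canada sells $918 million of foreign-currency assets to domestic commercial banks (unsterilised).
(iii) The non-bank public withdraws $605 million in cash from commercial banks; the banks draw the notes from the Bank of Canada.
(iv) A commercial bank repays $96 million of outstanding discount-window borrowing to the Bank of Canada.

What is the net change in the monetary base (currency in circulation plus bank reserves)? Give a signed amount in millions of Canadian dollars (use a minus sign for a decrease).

OMO sale (to banks) $741 million: Bank of Canada balance sheet contracts → −$741M.
FX sale $918 million: Bank of Canada balance sheet contracts → −$918M.
Currency withdrawal $605 million: just a shift between currency and reserves — both are base money → 0.
Discount-window repayment $96 million: Bank of Canada balance sheet contracts → −$96M.
Net: −741 − 918 + 0 − 96 = -$1755 million.

-$1755 million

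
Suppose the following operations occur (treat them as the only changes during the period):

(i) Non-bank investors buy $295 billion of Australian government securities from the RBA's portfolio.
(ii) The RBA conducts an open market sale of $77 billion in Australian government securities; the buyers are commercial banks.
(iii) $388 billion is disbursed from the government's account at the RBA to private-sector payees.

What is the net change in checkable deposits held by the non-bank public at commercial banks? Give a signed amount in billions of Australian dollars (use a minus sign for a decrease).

+$93 billion

RBA balance sheet:
  Assets:      Securities −$372B
  Liabilities: Bank reserves +$16B, Government deposits −$388B
Commercial banking system:
  Assets:      Reserves at CB +$16B, Securities +$77B
  Liabilities: Checkable deposits +$93B
So the change in checkable deposits held by the non-bank public at commercial banks is +$93 billion.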